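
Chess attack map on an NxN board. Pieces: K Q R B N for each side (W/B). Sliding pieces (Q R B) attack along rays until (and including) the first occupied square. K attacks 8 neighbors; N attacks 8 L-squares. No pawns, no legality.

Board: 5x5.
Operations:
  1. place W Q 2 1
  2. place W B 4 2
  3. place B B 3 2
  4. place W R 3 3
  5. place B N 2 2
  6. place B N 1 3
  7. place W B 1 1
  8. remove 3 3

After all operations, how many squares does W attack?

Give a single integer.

Answer: 14

Derivation:
Op 1: place WQ@(2,1)
Op 2: place WB@(4,2)
Op 3: place BB@(3,2)
Op 4: place WR@(3,3)
Op 5: place BN@(2,2)
Op 6: place BN@(1,3)
Op 7: place WB@(1,1)
Op 8: remove (3,3)
Per-piece attacks for W:
  WB@(1,1): attacks (2,2) (2,0) (0,2) (0,0) [ray(1,1) blocked at (2,2)]
  WQ@(2,1): attacks (2,2) (2,0) (3,1) (4,1) (1,1) (3,2) (3,0) (1,2) (0,3) (1,0) [ray(0,1) blocked at (2,2); ray(-1,0) blocked at (1,1); ray(1,1) blocked at (3,2)]
  WB@(4,2): attacks (3,3) (2,4) (3,1) (2,0)
Union (14 distinct): (0,0) (0,2) (0,3) (1,0) (1,1) (1,2) (2,0) (2,2) (2,4) (3,0) (3,1) (3,2) (3,3) (4,1)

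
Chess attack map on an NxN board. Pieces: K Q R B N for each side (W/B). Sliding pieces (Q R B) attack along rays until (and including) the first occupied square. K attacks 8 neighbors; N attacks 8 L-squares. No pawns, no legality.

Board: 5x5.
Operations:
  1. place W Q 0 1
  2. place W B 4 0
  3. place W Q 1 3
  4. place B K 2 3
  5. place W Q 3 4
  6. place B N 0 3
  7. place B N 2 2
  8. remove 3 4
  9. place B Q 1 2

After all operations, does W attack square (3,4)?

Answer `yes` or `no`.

Answer: no

Derivation:
Op 1: place WQ@(0,1)
Op 2: place WB@(4,0)
Op 3: place WQ@(1,3)
Op 4: place BK@(2,3)
Op 5: place WQ@(3,4)
Op 6: place BN@(0,3)
Op 7: place BN@(2,2)
Op 8: remove (3,4)
Op 9: place BQ@(1,2)
Per-piece attacks for W:
  WQ@(0,1): attacks (0,2) (0,3) (0,0) (1,1) (2,1) (3,1) (4,1) (1,2) (1,0) [ray(0,1) blocked at (0,3); ray(1,1) blocked at (1,2)]
  WQ@(1,3): attacks (1,4) (1,2) (2,3) (0,3) (2,4) (2,2) (0,4) (0,2) [ray(0,-1) blocked at (1,2); ray(1,0) blocked at (2,3); ray(-1,0) blocked at (0,3); ray(1,-1) blocked at (2,2)]
  WB@(4,0): attacks (3,1) (2,2) [ray(-1,1) blocked at (2,2)]
W attacks (3,4): no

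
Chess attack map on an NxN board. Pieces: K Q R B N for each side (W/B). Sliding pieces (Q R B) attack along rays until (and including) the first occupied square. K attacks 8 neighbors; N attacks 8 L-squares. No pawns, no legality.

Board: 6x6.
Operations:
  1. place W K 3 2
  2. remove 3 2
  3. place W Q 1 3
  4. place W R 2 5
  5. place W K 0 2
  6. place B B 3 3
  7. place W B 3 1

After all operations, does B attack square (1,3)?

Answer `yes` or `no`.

Answer: no

Derivation:
Op 1: place WK@(3,2)
Op 2: remove (3,2)
Op 3: place WQ@(1,3)
Op 4: place WR@(2,5)
Op 5: place WK@(0,2)
Op 6: place BB@(3,3)
Op 7: place WB@(3,1)
Per-piece attacks for B:
  BB@(3,3): attacks (4,4) (5,5) (4,2) (5,1) (2,4) (1,5) (2,2) (1,1) (0,0)
B attacks (1,3): no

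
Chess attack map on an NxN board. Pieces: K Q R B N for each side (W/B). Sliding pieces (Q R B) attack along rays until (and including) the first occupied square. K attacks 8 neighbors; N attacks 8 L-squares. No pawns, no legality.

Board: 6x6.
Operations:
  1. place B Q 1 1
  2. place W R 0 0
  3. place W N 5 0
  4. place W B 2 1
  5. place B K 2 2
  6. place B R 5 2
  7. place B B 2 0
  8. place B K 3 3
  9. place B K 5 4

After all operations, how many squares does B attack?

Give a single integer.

Op 1: place BQ@(1,1)
Op 2: place WR@(0,0)
Op 3: place WN@(5,0)
Op 4: place WB@(2,1)
Op 5: place BK@(2,2)
Op 6: place BR@(5,2)
Op 7: place BB@(2,0)
Op 8: place BK@(3,3)
Op 9: place BK@(5,4)
Per-piece attacks for B:
  BQ@(1,1): attacks (1,2) (1,3) (1,4) (1,5) (1,0) (2,1) (0,1) (2,2) (2,0) (0,2) (0,0) [ray(1,0) blocked at (2,1); ray(1,1) blocked at (2,2); ray(1,-1) blocked at (2,0); ray(-1,-1) blocked at (0,0)]
  BB@(2,0): attacks (3,1) (4,2) (5,3) (1,1) [ray(-1,1) blocked at (1,1)]
  BK@(2,2): attacks (2,3) (2,1) (3,2) (1,2) (3,3) (3,1) (1,3) (1,1)
  BK@(3,3): attacks (3,4) (3,2) (4,3) (2,3) (4,4) (4,2) (2,4) (2,2)
  BR@(5,2): attacks (5,3) (5,4) (5,1) (5,0) (4,2) (3,2) (2,2) [ray(0,1) blocked at (5,4); ray(0,-1) blocked at (5,0); ray(-1,0) blocked at (2,2)]
  BK@(5,4): attacks (5,5) (5,3) (4,4) (4,5) (4,3)
Union (27 distinct): (0,0) (0,1) (0,2) (1,0) (1,1) (1,2) (1,3) (1,4) (1,5) (2,0) (2,1) (2,2) (2,3) (2,4) (3,1) (3,2) (3,3) (3,4) (4,2) (4,3) (4,4) (4,5) (5,0) (5,1) (5,3) (5,4) (5,5)

Answer: 27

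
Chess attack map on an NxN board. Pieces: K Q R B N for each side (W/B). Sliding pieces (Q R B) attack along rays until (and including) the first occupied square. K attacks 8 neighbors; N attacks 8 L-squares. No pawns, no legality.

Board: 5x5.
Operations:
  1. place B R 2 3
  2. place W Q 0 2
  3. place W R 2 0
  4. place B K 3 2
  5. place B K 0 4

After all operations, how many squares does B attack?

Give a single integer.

Op 1: place BR@(2,3)
Op 2: place WQ@(0,2)
Op 3: place WR@(2,0)
Op 4: place BK@(3,2)
Op 5: place BK@(0,4)
Per-piece attacks for B:
  BK@(0,4): attacks (0,3) (1,4) (1,3)
  BR@(2,3): attacks (2,4) (2,2) (2,1) (2,0) (3,3) (4,3) (1,3) (0,3) [ray(0,-1) blocked at (2,0)]
  BK@(3,2): attacks (3,3) (3,1) (4,2) (2,2) (4,3) (4,1) (2,3) (2,1)
Union (13 distinct): (0,3) (1,3) (1,4) (2,0) (2,1) (2,2) (2,3) (2,4) (3,1) (3,3) (4,1) (4,2) (4,3)

Answer: 13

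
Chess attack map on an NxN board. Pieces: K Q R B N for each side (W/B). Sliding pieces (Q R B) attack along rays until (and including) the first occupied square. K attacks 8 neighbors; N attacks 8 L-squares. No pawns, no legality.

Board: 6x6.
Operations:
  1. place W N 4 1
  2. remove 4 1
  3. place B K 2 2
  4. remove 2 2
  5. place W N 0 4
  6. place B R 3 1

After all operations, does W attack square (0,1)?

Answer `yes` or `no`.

Answer: no

Derivation:
Op 1: place WN@(4,1)
Op 2: remove (4,1)
Op 3: place BK@(2,2)
Op 4: remove (2,2)
Op 5: place WN@(0,4)
Op 6: place BR@(3,1)
Per-piece attacks for W:
  WN@(0,4): attacks (2,5) (1,2) (2,3)
W attacks (0,1): no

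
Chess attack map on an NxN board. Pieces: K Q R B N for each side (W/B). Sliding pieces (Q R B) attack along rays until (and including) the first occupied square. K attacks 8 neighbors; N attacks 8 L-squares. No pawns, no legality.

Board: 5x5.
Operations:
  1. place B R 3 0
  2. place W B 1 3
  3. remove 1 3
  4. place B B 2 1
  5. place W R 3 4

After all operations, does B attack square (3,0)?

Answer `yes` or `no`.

Answer: yes

Derivation:
Op 1: place BR@(3,0)
Op 2: place WB@(1,3)
Op 3: remove (1,3)
Op 4: place BB@(2,1)
Op 5: place WR@(3,4)
Per-piece attacks for B:
  BB@(2,1): attacks (3,2) (4,3) (3,0) (1,2) (0,3) (1,0) [ray(1,-1) blocked at (3,0)]
  BR@(3,0): attacks (3,1) (3,2) (3,3) (3,4) (4,0) (2,0) (1,0) (0,0) [ray(0,1) blocked at (3,4)]
B attacks (3,0): yes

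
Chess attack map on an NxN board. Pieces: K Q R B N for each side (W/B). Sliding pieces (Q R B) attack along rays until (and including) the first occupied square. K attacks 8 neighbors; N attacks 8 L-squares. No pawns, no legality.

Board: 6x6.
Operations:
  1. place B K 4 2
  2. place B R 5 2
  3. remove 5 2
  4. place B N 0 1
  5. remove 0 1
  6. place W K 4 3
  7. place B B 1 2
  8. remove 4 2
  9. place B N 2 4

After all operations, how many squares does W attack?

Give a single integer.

Answer: 8

Derivation:
Op 1: place BK@(4,2)
Op 2: place BR@(5,2)
Op 3: remove (5,2)
Op 4: place BN@(0,1)
Op 5: remove (0,1)
Op 6: place WK@(4,3)
Op 7: place BB@(1,2)
Op 8: remove (4,2)
Op 9: place BN@(2,4)
Per-piece attacks for W:
  WK@(4,3): attacks (4,4) (4,2) (5,3) (3,3) (5,4) (5,2) (3,4) (3,2)
Union (8 distinct): (3,2) (3,3) (3,4) (4,2) (4,4) (5,2) (5,3) (5,4)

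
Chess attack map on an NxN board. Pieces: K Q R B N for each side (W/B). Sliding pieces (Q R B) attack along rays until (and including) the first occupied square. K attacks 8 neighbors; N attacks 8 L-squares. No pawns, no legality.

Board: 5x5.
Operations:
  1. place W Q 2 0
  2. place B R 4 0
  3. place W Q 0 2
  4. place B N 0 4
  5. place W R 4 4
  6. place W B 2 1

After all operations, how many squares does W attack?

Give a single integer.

Answer: 22

Derivation:
Op 1: place WQ@(2,0)
Op 2: place BR@(4,0)
Op 3: place WQ@(0,2)
Op 4: place BN@(0,4)
Op 5: place WR@(4,4)
Op 6: place WB@(2,1)
Per-piece attacks for W:
  WQ@(0,2): attacks (0,3) (0,4) (0,1) (0,0) (1,2) (2,2) (3,2) (4,2) (1,3) (2,4) (1,1) (2,0) [ray(0,1) blocked at (0,4); ray(1,-1) blocked at (2,0)]
  WQ@(2,0): attacks (2,1) (3,0) (4,0) (1,0) (0,0) (3,1) (4,2) (1,1) (0,2) [ray(0,1) blocked at (2,1); ray(1,0) blocked at (4,0); ray(-1,1) blocked at (0,2)]
  WB@(2,1): attacks (3,2) (4,3) (3,0) (1,2) (0,3) (1,0)
  WR@(4,4): attacks (4,3) (4,2) (4,1) (4,0) (3,4) (2,4) (1,4) (0,4) [ray(0,-1) blocked at (4,0); ray(-1,0) blocked at (0,4)]
Union (22 distinct): (0,0) (0,1) (0,2) (0,3) (0,4) (1,0) (1,1) (1,2) (1,3) (1,4) (2,0) (2,1) (2,2) (2,4) (3,0) (3,1) (3,2) (3,4) (4,0) (4,1) (4,2) (4,3)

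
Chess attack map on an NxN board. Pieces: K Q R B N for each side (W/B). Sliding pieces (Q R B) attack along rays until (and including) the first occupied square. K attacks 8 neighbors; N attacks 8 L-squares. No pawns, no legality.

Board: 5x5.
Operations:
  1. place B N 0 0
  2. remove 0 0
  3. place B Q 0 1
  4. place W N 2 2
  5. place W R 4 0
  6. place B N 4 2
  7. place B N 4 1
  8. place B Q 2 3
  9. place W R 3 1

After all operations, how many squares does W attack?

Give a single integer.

Op 1: place BN@(0,0)
Op 2: remove (0,0)
Op 3: place BQ@(0,1)
Op 4: place WN@(2,2)
Op 5: place WR@(4,0)
Op 6: place BN@(4,2)
Op 7: place BN@(4,1)
Op 8: place BQ@(2,3)
Op 9: place WR@(3,1)
Per-piece attacks for W:
  WN@(2,2): attacks (3,4) (4,3) (1,4) (0,3) (3,0) (4,1) (1,0) (0,1)
  WR@(3,1): attacks (3,2) (3,3) (3,4) (3,0) (4,1) (2,1) (1,1) (0,1) [ray(1,0) blocked at (4,1); ray(-1,0) blocked at (0,1)]
  WR@(4,0): attacks (4,1) (3,0) (2,0) (1,0) (0,0) [ray(0,1) blocked at (4,1)]
Union (14 distinct): (0,0) (0,1) (0,3) (1,0) (1,1) (1,4) (2,0) (2,1) (3,0) (3,2) (3,3) (3,4) (4,1) (4,3)

Answer: 14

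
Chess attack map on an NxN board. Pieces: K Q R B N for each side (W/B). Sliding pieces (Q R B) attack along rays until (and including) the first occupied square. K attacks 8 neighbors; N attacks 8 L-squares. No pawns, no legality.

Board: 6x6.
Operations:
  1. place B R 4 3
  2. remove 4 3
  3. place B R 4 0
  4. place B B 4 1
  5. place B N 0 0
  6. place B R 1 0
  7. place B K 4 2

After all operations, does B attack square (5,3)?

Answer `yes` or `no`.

Answer: yes

Derivation:
Op 1: place BR@(4,3)
Op 2: remove (4,3)
Op 3: place BR@(4,0)
Op 4: place BB@(4,1)
Op 5: place BN@(0,0)
Op 6: place BR@(1,0)
Op 7: place BK@(4,2)
Per-piece attacks for B:
  BN@(0,0): attacks (1,2) (2,1)
  BR@(1,0): attacks (1,1) (1,2) (1,3) (1,4) (1,5) (2,0) (3,0) (4,0) (0,0) [ray(1,0) blocked at (4,0); ray(-1,0) blocked at (0,0)]
  BR@(4,0): attacks (4,1) (5,0) (3,0) (2,0) (1,0) [ray(0,1) blocked at (4,1); ray(-1,0) blocked at (1,0)]
  BB@(4,1): attacks (5,2) (5,0) (3,2) (2,3) (1,4) (0,5) (3,0)
  BK@(4,2): attacks (4,3) (4,1) (5,2) (3,2) (5,3) (5,1) (3,3) (3,1)
B attacks (5,3): yes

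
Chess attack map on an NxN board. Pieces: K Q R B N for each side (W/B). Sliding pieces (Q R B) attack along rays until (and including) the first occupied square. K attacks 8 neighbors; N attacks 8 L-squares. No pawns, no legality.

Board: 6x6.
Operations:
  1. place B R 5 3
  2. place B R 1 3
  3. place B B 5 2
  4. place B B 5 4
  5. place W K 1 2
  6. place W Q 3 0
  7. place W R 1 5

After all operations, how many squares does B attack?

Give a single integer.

Answer: 19

Derivation:
Op 1: place BR@(5,3)
Op 2: place BR@(1,3)
Op 3: place BB@(5,2)
Op 4: place BB@(5,4)
Op 5: place WK@(1,2)
Op 6: place WQ@(3,0)
Op 7: place WR@(1,5)
Per-piece attacks for B:
  BR@(1,3): attacks (1,4) (1,5) (1,2) (2,3) (3,3) (4,3) (5,3) (0,3) [ray(0,1) blocked at (1,5); ray(0,-1) blocked at (1,2); ray(1,0) blocked at (5,3)]
  BB@(5,2): attacks (4,3) (3,4) (2,5) (4,1) (3,0) [ray(-1,-1) blocked at (3,0)]
  BR@(5,3): attacks (5,4) (5,2) (4,3) (3,3) (2,3) (1,3) [ray(0,1) blocked at (5,4); ray(0,-1) blocked at (5,2); ray(-1,0) blocked at (1,3)]
  BB@(5,4): attacks (4,5) (4,3) (3,2) (2,1) (1,0)
Union (19 distinct): (0,3) (1,0) (1,2) (1,3) (1,4) (1,5) (2,1) (2,3) (2,5) (3,0) (3,2) (3,3) (3,4) (4,1) (4,3) (4,5) (5,2) (5,3) (5,4)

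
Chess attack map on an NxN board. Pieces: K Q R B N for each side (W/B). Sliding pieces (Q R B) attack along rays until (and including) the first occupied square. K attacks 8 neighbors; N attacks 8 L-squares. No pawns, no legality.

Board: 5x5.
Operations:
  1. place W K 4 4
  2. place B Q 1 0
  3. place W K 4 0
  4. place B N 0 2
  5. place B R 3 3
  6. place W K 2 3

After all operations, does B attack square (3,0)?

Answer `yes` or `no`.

Op 1: place WK@(4,4)
Op 2: place BQ@(1,0)
Op 3: place WK@(4,0)
Op 4: place BN@(0,2)
Op 5: place BR@(3,3)
Op 6: place WK@(2,3)
Per-piece attacks for B:
  BN@(0,2): attacks (1,4) (2,3) (1,0) (2,1)
  BQ@(1,0): attacks (1,1) (1,2) (1,3) (1,4) (2,0) (3,0) (4,0) (0,0) (2,1) (3,2) (4,3) (0,1) [ray(1,0) blocked at (4,0)]
  BR@(3,3): attacks (3,4) (3,2) (3,1) (3,0) (4,3) (2,3) [ray(-1,0) blocked at (2,3)]
B attacks (3,0): yes

Answer: yes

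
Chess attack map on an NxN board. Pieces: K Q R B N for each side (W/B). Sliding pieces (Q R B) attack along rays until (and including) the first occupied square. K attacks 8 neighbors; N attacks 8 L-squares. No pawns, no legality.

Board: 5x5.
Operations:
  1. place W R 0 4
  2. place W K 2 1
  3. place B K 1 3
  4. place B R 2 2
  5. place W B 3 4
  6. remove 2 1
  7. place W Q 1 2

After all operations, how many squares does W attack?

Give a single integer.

Answer: 16

Derivation:
Op 1: place WR@(0,4)
Op 2: place WK@(2,1)
Op 3: place BK@(1,3)
Op 4: place BR@(2,2)
Op 5: place WB@(3,4)
Op 6: remove (2,1)
Op 7: place WQ@(1,2)
Per-piece attacks for W:
  WR@(0,4): attacks (0,3) (0,2) (0,1) (0,0) (1,4) (2,4) (3,4) [ray(1,0) blocked at (3,4)]
  WQ@(1,2): attacks (1,3) (1,1) (1,0) (2,2) (0,2) (2,3) (3,4) (2,1) (3,0) (0,3) (0,1) [ray(0,1) blocked at (1,3); ray(1,0) blocked at (2,2); ray(1,1) blocked at (3,4)]
  WB@(3,4): attacks (4,3) (2,3) (1,2) [ray(-1,-1) blocked at (1,2)]
Union (16 distinct): (0,0) (0,1) (0,2) (0,3) (1,0) (1,1) (1,2) (1,3) (1,4) (2,1) (2,2) (2,3) (2,4) (3,0) (3,4) (4,3)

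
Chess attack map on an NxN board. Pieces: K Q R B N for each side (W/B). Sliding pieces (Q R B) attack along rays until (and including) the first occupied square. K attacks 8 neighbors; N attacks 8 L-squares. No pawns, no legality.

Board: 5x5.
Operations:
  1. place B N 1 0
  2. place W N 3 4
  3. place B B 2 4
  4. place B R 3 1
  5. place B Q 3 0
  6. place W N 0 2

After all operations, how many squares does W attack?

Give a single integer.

Answer: 7

Derivation:
Op 1: place BN@(1,0)
Op 2: place WN@(3,4)
Op 3: place BB@(2,4)
Op 4: place BR@(3,1)
Op 5: place BQ@(3,0)
Op 6: place WN@(0,2)
Per-piece attacks for W:
  WN@(0,2): attacks (1,4) (2,3) (1,0) (2,1)
  WN@(3,4): attacks (4,2) (2,2) (1,3)
Union (7 distinct): (1,0) (1,3) (1,4) (2,1) (2,2) (2,3) (4,2)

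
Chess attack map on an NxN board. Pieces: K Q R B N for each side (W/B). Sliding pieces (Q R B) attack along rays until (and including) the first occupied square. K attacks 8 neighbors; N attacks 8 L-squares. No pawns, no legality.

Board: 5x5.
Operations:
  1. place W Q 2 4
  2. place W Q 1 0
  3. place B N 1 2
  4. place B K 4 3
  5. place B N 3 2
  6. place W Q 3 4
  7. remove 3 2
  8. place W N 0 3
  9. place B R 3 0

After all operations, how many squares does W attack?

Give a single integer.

Op 1: place WQ@(2,4)
Op 2: place WQ@(1,0)
Op 3: place BN@(1,2)
Op 4: place BK@(4,3)
Op 5: place BN@(3,2)
Op 6: place WQ@(3,4)
Op 7: remove (3,2)
Op 8: place WN@(0,3)
Op 9: place BR@(3,0)
Per-piece attacks for W:
  WN@(0,3): attacks (2,4) (1,1) (2,2)
  WQ@(1,0): attacks (1,1) (1,2) (2,0) (3,0) (0,0) (2,1) (3,2) (4,3) (0,1) [ray(0,1) blocked at (1,2); ray(1,0) blocked at (3,0); ray(1,1) blocked at (4,3)]
  WQ@(2,4): attacks (2,3) (2,2) (2,1) (2,0) (3,4) (1,4) (0,4) (3,3) (4,2) (1,3) (0,2) [ray(1,0) blocked at (3,4)]
  WQ@(3,4): attacks (3,3) (3,2) (3,1) (3,0) (4,4) (2,4) (4,3) (2,3) (1,2) [ray(0,-1) blocked at (3,0); ray(-1,0) blocked at (2,4); ray(1,-1) blocked at (4,3); ray(-1,-1) blocked at (1,2)]
Union (21 distinct): (0,0) (0,1) (0,2) (0,4) (1,1) (1,2) (1,3) (1,4) (2,0) (2,1) (2,2) (2,3) (2,4) (3,0) (3,1) (3,2) (3,3) (3,4) (4,2) (4,3) (4,4)

Answer: 21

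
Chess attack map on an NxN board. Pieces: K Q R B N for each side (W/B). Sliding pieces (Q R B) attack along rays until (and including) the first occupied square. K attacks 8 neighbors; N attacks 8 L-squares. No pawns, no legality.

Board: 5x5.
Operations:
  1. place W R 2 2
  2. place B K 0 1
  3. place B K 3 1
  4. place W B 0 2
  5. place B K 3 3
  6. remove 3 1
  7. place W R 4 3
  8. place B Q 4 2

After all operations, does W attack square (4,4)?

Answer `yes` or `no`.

Answer: yes

Derivation:
Op 1: place WR@(2,2)
Op 2: place BK@(0,1)
Op 3: place BK@(3,1)
Op 4: place WB@(0,2)
Op 5: place BK@(3,3)
Op 6: remove (3,1)
Op 7: place WR@(4,3)
Op 8: place BQ@(4,2)
Per-piece attacks for W:
  WB@(0,2): attacks (1,3) (2,4) (1,1) (2,0)
  WR@(2,2): attacks (2,3) (2,4) (2,1) (2,0) (3,2) (4,2) (1,2) (0,2) [ray(1,0) blocked at (4,2); ray(-1,0) blocked at (0,2)]
  WR@(4,3): attacks (4,4) (4,2) (3,3) [ray(0,-1) blocked at (4,2); ray(-1,0) blocked at (3,3)]
W attacks (4,4): yes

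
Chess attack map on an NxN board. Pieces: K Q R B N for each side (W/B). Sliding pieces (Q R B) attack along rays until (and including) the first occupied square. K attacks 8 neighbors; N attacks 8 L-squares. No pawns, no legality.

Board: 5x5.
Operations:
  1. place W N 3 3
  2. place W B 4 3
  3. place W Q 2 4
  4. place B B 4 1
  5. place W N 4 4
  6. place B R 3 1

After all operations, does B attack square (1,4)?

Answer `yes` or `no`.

Answer: yes

Derivation:
Op 1: place WN@(3,3)
Op 2: place WB@(4,3)
Op 3: place WQ@(2,4)
Op 4: place BB@(4,1)
Op 5: place WN@(4,4)
Op 6: place BR@(3,1)
Per-piece attacks for B:
  BR@(3,1): attacks (3,2) (3,3) (3,0) (4,1) (2,1) (1,1) (0,1) [ray(0,1) blocked at (3,3); ray(1,0) blocked at (4,1)]
  BB@(4,1): attacks (3,2) (2,3) (1,4) (3,0)
B attacks (1,4): yes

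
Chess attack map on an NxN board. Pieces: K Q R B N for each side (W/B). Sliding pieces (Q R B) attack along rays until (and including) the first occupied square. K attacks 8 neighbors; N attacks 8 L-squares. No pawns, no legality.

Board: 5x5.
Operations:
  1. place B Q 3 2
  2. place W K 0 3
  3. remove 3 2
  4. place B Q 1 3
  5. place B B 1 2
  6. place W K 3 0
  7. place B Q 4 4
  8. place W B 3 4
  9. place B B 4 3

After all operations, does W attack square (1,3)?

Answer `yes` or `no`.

Answer: yes

Derivation:
Op 1: place BQ@(3,2)
Op 2: place WK@(0,3)
Op 3: remove (3,2)
Op 4: place BQ@(1,3)
Op 5: place BB@(1,2)
Op 6: place WK@(3,0)
Op 7: place BQ@(4,4)
Op 8: place WB@(3,4)
Op 9: place BB@(4,3)
Per-piece attacks for W:
  WK@(0,3): attacks (0,4) (0,2) (1,3) (1,4) (1,2)
  WK@(3,0): attacks (3,1) (4,0) (2,0) (4,1) (2,1)
  WB@(3,4): attacks (4,3) (2,3) (1,2) [ray(1,-1) blocked at (4,3); ray(-1,-1) blocked at (1,2)]
W attacks (1,3): yes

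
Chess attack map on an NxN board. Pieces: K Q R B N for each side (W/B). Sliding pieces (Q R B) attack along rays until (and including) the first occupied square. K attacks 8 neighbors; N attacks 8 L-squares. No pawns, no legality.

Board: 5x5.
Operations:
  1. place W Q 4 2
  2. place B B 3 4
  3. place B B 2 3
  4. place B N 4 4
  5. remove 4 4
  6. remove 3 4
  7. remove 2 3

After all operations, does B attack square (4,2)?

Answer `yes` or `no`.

Op 1: place WQ@(4,2)
Op 2: place BB@(3,4)
Op 3: place BB@(2,3)
Op 4: place BN@(4,4)
Op 5: remove (4,4)
Op 6: remove (3,4)
Op 7: remove (2,3)
Per-piece attacks for B:
B attacks (4,2): no

Answer: no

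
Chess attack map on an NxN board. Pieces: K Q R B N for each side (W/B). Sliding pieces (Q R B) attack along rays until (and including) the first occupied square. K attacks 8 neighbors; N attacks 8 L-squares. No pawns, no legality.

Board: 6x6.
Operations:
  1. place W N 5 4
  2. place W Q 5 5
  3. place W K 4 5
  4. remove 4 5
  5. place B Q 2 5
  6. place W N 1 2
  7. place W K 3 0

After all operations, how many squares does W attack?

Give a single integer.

Op 1: place WN@(5,4)
Op 2: place WQ@(5,5)
Op 3: place WK@(4,5)
Op 4: remove (4,5)
Op 5: place BQ@(2,5)
Op 6: place WN@(1,2)
Op 7: place WK@(3,0)
Per-piece attacks for W:
  WN@(1,2): attacks (2,4) (3,3) (0,4) (2,0) (3,1) (0,0)
  WK@(3,0): attacks (3,1) (4,0) (2,0) (4,1) (2,1)
  WN@(5,4): attacks (3,5) (4,2) (3,3)
  WQ@(5,5): attacks (5,4) (4,5) (3,5) (2,5) (4,4) (3,3) (2,2) (1,1) (0,0) [ray(0,-1) blocked at (5,4); ray(-1,0) blocked at (2,5)]
Union (17 distinct): (0,0) (0,4) (1,1) (2,0) (2,1) (2,2) (2,4) (2,5) (3,1) (3,3) (3,5) (4,0) (4,1) (4,2) (4,4) (4,5) (5,4)

Answer: 17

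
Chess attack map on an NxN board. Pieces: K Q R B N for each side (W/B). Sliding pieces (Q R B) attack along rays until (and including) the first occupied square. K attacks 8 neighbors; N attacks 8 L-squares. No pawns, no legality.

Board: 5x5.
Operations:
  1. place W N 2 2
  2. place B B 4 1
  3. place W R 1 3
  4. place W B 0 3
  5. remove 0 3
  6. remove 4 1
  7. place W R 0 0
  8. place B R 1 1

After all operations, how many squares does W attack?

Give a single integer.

Op 1: place WN@(2,2)
Op 2: place BB@(4,1)
Op 3: place WR@(1,3)
Op 4: place WB@(0,3)
Op 5: remove (0,3)
Op 6: remove (4,1)
Op 7: place WR@(0,0)
Op 8: place BR@(1,1)
Per-piece attacks for W:
  WR@(0,0): attacks (0,1) (0,2) (0,3) (0,4) (1,0) (2,0) (3,0) (4,0)
  WR@(1,3): attacks (1,4) (1,2) (1,1) (2,3) (3,3) (4,3) (0,3) [ray(0,-1) blocked at (1,1)]
  WN@(2,2): attacks (3,4) (4,3) (1,4) (0,3) (3,0) (4,1) (1,0) (0,1)
Union (16 distinct): (0,1) (0,2) (0,3) (0,4) (1,0) (1,1) (1,2) (1,4) (2,0) (2,3) (3,0) (3,3) (3,4) (4,0) (4,1) (4,3)

Answer: 16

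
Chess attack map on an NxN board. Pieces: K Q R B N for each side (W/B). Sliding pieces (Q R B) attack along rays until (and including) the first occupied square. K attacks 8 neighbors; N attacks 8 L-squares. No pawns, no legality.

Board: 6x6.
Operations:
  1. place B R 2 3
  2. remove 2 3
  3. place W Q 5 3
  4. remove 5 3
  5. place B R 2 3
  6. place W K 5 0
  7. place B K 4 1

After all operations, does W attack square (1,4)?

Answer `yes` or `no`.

Op 1: place BR@(2,3)
Op 2: remove (2,3)
Op 3: place WQ@(5,3)
Op 4: remove (5,3)
Op 5: place BR@(2,3)
Op 6: place WK@(5,0)
Op 7: place BK@(4,1)
Per-piece attacks for W:
  WK@(5,0): attacks (5,1) (4,0) (4,1)
W attacks (1,4): no

Answer: no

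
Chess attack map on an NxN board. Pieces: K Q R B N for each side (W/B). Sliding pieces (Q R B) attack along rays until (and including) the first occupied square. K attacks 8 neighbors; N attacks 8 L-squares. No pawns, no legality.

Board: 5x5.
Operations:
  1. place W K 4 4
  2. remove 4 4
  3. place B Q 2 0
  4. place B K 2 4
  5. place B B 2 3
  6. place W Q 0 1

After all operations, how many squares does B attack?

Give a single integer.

Op 1: place WK@(4,4)
Op 2: remove (4,4)
Op 3: place BQ@(2,0)
Op 4: place BK@(2,4)
Op 5: place BB@(2,3)
Op 6: place WQ@(0,1)
Per-piece attacks for B:
  BQ@(2,0): attacks (2,1) (2,2) (2,3) (3,0) (4,0) (1,0) (0,0) (3,1) (4,2) (1,1) (0,2) [ray(0,1) blocked at (2,3)]
  BB@(2,3): attacks (3,4) (3,2) (4,1) (1,4) (1,2) (0,1) [ray(-1,-1) blocked at (0,1)]
  BK@(2,4): attacks (2,3) (3,4) (1,4) (3,3) (1,3)
Union (19 distinct): (0,0) (0,1) (0,2) (1,0) (1,1) (1,2) (1,3) (1,4) (2,1) (2,2) (2,3) (3,0) (3,1) (3,2) (3,3) (3,4) (4,0) (4,1) (4,2)

Answer: 19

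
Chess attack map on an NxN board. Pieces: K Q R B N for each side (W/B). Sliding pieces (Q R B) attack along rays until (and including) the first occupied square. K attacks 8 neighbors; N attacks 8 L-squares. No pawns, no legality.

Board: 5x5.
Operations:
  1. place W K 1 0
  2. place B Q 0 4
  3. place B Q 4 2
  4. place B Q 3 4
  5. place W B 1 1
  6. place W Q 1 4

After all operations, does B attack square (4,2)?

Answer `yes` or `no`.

Op 1: place WK@(1,0)
Op 2: place BQ@(0,4)
Op 3: place BQ@(4,2)
Op 4: place BQ@(3,4)
Op 5: place WB@(1,1)
Op 6: place WQ@(1,4)
Per-piece attacks for B:
  BQ@(0,4): attacks (0,3) (0,2) (0,1) (0,0) (1,4) (1,3) (2,2) (3,1) (4,0) [ray(1,0) blocked at (1,4)]
  BQ@(3,4): attacks (3,3) (3,2) (3,1) (3,0) (4,4) (2,4) (1,4) (4,3) (2,3) (1,2) (0,1) [ray(-1,0) blocked at (1,4)]
  BQ@(4,2): attacks (4,3) (4,4) (4,1) (4,0) (3,2) (2,2) (1,2) (0,2) (3,3) (2,4) (3,1) (2,0)
B attacks (4,2): no

Answer: no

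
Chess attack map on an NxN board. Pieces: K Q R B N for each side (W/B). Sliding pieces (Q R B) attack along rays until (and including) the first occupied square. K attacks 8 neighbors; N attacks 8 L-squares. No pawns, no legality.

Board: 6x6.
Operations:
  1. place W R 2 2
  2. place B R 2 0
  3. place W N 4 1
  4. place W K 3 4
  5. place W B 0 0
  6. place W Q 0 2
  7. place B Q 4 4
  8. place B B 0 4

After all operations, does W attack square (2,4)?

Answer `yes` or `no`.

Op 1: place WR@(2,2)
Op 2: place BR@(2,0)
Op 3: place WN@(4,1)
Op 4: place WK@(3,4)
Op 5: place WB@(0,0)
Op 6: place WQ@(0,2)
Op 7: place BQ@(4,4)
Op 8: place BB@(0,4)
Per-piece attacks for W:
  WB@(0,0): attacks (1,1) (2,2) [ray(1,1) blocked at (2,2)]
  WQ@(0,2): attacks (0,3) (0,4) (0,1) (0,0) (1,2) (2,2) (1,3) (2,4) (3,5) (1,1) (2,0) [ray(0,1) blocked at (0,4); ray(0,-1) blocked at (0,0); ray(1,0) blocked at (2,2); ray(1,-1) blocked at (2,0)]
  WR@(2,2): attacks (2,3) (2,4) (2,5) (2,1) (2,0) (3,2) (4,2) (5,2) (1,2) (0,2) [ray(0,-1) blocked at (2,0); ray(-1,0) blocked at (0,2)]
  WK@(3,4): attacks (3,5) (3,3) (4,4) (2,4) (4,5) (4,3) (2,5) (2,3)
  WN@(4,1): attacks (5,3) (3,3) (2,2) (2,0)
W attacks (2,4): yes

Answer: yes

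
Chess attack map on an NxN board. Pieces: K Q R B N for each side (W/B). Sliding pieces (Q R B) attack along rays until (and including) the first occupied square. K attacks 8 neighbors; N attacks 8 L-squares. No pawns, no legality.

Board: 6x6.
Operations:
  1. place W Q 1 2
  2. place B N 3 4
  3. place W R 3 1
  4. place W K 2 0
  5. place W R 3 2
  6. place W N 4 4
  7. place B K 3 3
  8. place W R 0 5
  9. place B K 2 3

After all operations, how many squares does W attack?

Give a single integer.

Op 1: place WQ@(1,2)
Op 2: place BN@(3,4)
Op 3: place WR@(3,1)
Op 4: place WK@(2,0)
Op 5: place WR@(3,2)
Op 6: place WN@(4,4)
Op 7: place BK@(3,3)
Op 8: place WR@(0,5)
Op 9: place BK@(2,3)
Per-piece attacks for W:
  WR@(0,5): attacks (0,4) (0,3) (0,2) (0,1) (0,0) (1,5) (2,5) (3,5) (4,5) (5,5)
  WQ@(1,2): attacks (1,3) (1,4) (1,5) (1,1) (1,0) (2,2) (3,2) (0,2) (2,3) (2,1) (3,0) (0,3) (0,1) [ray(1,0) blocked at (3,2); ray(1,1) blocked at (2,3)]
  WK@(2,0): attacks (2,1) (3,0) (1,0) (3,1) (1,1)
  WR@(3,1): attacks (3,2) (3,0) (4,1) (5,1) (2,1) (1,1) (0,1) [ray(0,1) blocked at (3,2)]
  WR@(3,2): attacks (3,3) (3,1) (4,2) (5,2) (2,2) (1,2) [ray(0,1) blocked at (3,3); ray(0,-1) blocked at (3,1); ray(-1,0) blocked at (1,2)]
  WN@(4,4): attacks (2,5) (5,2) (3,2) (2,3)
Union (26 distinct): (0,0) (0,1) (0,2) (0,3) (0,4) (1,0) (1,1) (1,2) (1,3) (1,4) (1,5) (2,1) (2,2) (2,3) (2,5) (3,0) (3,1) (3,2) (3,3) (3,5) (4,1) (4,2) (4,5) (5,1) (5,2) (5,5)

Answer: 26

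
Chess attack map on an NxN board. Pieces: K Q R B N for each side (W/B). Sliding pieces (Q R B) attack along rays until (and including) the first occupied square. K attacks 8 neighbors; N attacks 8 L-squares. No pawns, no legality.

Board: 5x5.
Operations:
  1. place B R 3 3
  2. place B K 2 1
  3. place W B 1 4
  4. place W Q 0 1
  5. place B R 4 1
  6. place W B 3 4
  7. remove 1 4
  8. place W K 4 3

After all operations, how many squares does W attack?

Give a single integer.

Answer: 16

Derivation:
Op 1: place BR@(3,3)
Op 2: place BK@(2,1)
Op 3: place WB@(1,4)
Op 4: place WQ@(0,1)
Op 5: place BR@(4,1)
Op 6: place WB@(3,4)
Op 7: remove (1,4)
Op 8: place WK@(4,3)
Per-piece attacks for W:
  WQ@(0,1): attacks (0,2) (0,3) (0,4) (0,0) (1,1) (2,1) (1,2) (2,3) (3,4) (1,0) [ray(1,0) blocked at (2,1); ray(1,1) blocked at (3,4)]
  WB@(3,4): attacks (4,3) (2,3) (1,2) (0,1) [ray(1,-1) blocked at (4,3); ray(-1,-1) blocked at (0,1)]
  WK@(4,3): attacks (4,4) (4,2) (3,3) (3,4) (3,2)
Union (16 distinct): (0,0) (0,1) (0,2) (0,3) (0,4) (1,0) (1,1) (1,2) (2,1) (2,3) (3,2) (3,3) (3,4) (4,2) (4,3) (4,4)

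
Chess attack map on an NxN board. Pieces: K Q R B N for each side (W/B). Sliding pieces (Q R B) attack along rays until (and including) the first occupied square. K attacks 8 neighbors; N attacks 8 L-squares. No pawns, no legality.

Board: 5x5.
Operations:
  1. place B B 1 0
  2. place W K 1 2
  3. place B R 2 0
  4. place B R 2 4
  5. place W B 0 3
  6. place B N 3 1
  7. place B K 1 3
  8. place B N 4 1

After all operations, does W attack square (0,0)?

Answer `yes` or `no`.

Answer: no

Derivation:
Op 1: place BB@(1,0)
Op 2: place WK@(1,2)
Op 3: place BR@(2,0)
Op 4: place BR@(2,4)
Op 5: place WB@(0,3)
Op 6: place BN@(3,1)
Op 7: place BK@(1,3)
Op 8: place BN@(4,1)
Per-piece attacks for W:
  WB@(0,3): attacks (1,4) (1,2) [ray(1,-1) blocked at (1,2)]
  WK@(1,2): attacks (1,3) (1,1) (2,2) (0,2) (2,3) (2,1) (0,3) (0,1)
W attacks (0,0): no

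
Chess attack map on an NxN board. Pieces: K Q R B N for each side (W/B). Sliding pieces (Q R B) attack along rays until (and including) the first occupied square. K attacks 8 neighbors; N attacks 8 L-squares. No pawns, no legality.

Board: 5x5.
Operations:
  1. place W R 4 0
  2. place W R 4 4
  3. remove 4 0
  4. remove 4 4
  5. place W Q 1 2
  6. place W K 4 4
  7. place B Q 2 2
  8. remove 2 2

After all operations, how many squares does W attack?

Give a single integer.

Answer: 16

Derivation:
Op 1: place WR@(4,0)
Op 2: place WR@(4,4)
Op 3: remove (4,0)
Op 4: remove (4,4)
Op 5: place WQ@(1,2)
Op 6: place WK@(4,4)
Op 7: place BQ@(2,2)
Op 8: remove (2,2)
Per-piece attacks for W:
  WQ@(1,2): attacks (1,3) (1,4) (1,1) (1,0) (2,2) (3,2) (4,2) (0,2) (2,3) (3,4) (2,1) (3,0) (0,3) (0,1)
  WK@(4,4): attacks (4,3) (3,4) (3,3)
Union (16 distinct): (0,1) (0,2) (0,3) (1,0) (1,1) (1,3) (1,4) (2,1) (2,2) (2,3) (3,0) (3,2) (3,3) (3,4) (4,2) (4,3)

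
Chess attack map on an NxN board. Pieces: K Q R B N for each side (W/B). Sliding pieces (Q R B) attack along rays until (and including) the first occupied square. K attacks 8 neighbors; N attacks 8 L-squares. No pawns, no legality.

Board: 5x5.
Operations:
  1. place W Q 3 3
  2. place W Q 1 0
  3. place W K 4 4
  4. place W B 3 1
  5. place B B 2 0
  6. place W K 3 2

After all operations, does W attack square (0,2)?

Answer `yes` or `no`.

Answer: no

Derivation:
Op 1: place WQ@(3,3)
Op 2: place WQ@(1,0)
Op 3: place WK@(4,4)
Op 4: place WB@(3,1)
Op 5: place BB@(2,0)
Op 6: place WK@(3,2)
Per-piece attacks for W:
  WQ@(1,0): attacks (1,1) (1,2) (1,3) (1,4) (2,0) (0,0) (2,1) (3,2) (0,1) [ray(1,0) blocked at (2,0); ray(1,1) blocked at (3,2)]
  WB@(3,1): attacks (4,2) (4,0) (2,2) (1,3) (0,4) (2,0) [ray(-1,-1) blocked at (2,0)]
  WK@(3,2): attacks (3,3) (3,1) (4,2) (2,2) (4,3) (4,1) (2,3) (2,1)
  WQ@(3,3): attacks (3,4) (3,2) (4,3) (2,3) (1,3) (0,3) (4,4) (4,2) (2,4) (2,2) (1,1) (0,0) [ray(0,-1) blocked at (3,2); ray(1,1) blocked at (4,4)]
  WK@(4,4): attacks (4,3) (3,4) (3,3)
W attacks (0,2): no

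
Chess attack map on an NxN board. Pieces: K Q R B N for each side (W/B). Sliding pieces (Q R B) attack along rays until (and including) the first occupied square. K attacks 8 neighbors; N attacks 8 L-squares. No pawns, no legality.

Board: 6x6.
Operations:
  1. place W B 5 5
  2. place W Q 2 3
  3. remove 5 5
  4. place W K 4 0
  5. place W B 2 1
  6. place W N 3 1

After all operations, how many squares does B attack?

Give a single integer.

Answer: 0

Derivation:
Op 1: place WB@(5,5)
Op 2: place WQ@(2,3)
Op 3: remove (5,5)
Op 4: place WK@(4,0)
Op 5: place WB@(2,1)
Op 6: place WN@(3,1)
Per-piece attacks for B:
Union (0 distinct): (none)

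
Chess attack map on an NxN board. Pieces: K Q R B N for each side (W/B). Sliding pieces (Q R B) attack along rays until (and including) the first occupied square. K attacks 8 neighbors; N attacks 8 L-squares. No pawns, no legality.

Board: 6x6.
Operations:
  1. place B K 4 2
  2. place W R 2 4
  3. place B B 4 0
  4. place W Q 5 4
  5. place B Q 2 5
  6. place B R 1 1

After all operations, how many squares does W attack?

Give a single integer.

Answer: 20

Derivation:
Op 1: place BK@(4,2)
Op 2: place WR@(2,4)
Op 3: place BB@(4,0)
Op 4: place WQ@(5,4)
Op 5: place BQ@(2,5)
Op 6: place BR@(1,1)
Per-piece attacks for W:
  WR@(2,4): attacks (2,5) (2,3) (2,2) (2,1) (2,0) (3,4) (4,4) (5,4) (1,4) (0,4) [ray(0,1) blocked at (2,5); ray(1,0) blocked at (5,4)]
  WQ@(5,4): attacks (5,5) (5,3) (5,2) (5,1) (5,0) (4,4) (3,4) (2,4) (4,5) (4,3) (3,2) (2,1) (1,0) [ray(-1,0) blocked at (2,4)]
Union (20 distinct): (0,4) (1,0) (1,4) (2,0) (2,1) (2,2) (2,3) (2,4) (2,5) (3,2) (3,4) (4,3) (4,4) (4,5) (5,0) (5,1) (5,2) (5,3) (5,4) (5,5)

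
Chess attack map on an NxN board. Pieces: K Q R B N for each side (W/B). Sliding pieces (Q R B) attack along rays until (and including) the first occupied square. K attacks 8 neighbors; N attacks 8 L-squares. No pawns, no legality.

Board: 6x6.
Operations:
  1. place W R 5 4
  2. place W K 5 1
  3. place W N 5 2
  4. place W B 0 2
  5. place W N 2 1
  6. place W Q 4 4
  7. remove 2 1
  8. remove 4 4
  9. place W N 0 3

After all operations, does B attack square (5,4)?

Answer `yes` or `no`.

Op 1: place WR@(5,4)
Op 2: place WK@(5,1)
Op 3: place WN@(5,2)
Op 4: place WB@(0,2)
Op 5: place WN@(2,1)
Op 6: place WQ@(4,4)
Op 7: remove (2,1)
Op 8: remove (4,4)
Op 9: place WN@(0,3)
Per-piece attacks for B:
B attacks (5,4): no

Answer: no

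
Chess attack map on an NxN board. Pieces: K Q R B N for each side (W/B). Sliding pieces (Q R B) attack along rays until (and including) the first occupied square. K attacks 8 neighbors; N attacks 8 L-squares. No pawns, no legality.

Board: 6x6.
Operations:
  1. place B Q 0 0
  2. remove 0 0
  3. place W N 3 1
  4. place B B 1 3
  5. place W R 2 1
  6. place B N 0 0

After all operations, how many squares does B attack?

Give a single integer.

Op 1: place BQ@(0,0)
Op 2: remove (0,0)
Op 3: place WN@(3,1)
Op 4: place BB@(1,3)
Op 5: place WR@(2,1)
Op 6: place BN@(0,0)
Per-piece attacks for B:
  BN@(0,0): attacks (1,2) (2,1)
  BB@(1,3): attacks (2,4) (3,5) (2,2) (3,1) (0,4) (0,2) [ray(1,-1) blocked at (3,1)]
Union (8 distinct): (0,2) (0,4) (1,2) (2,1) (2,2) (2,4) (3,1) (3,5)

Answer: 8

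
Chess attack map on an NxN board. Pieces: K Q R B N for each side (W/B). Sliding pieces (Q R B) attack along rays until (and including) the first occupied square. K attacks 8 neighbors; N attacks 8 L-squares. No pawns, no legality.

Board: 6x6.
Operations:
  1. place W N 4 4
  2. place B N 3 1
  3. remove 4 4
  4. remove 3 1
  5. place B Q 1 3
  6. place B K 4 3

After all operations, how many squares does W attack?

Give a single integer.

Answer: 0

Derivation:
Op 1: place WN@(4,4)
Op 2: place BN@(3,1)
Op 3: remove (4,4)
Op 4: remove (3,1)
Op 5: place BQ@(1,3)
Op 6: place BK@(4,3)
Per-piece attacks for W:
Union (0 distinct): (none)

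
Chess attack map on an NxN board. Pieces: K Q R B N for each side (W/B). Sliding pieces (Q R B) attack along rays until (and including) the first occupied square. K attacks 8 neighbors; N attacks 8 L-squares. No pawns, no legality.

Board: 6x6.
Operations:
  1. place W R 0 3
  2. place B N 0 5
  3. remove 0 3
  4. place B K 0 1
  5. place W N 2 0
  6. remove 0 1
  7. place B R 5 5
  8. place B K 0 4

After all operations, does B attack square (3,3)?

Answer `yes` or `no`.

Op 1: place WR@(0,3)
Op 2: place BN@(0,5)
Op 3: remove (0,3)
Op 4: place BK@(0,1)
Op 5: place WN@(2,0)
Op 6: remove (0,1)
Op 7: place BR@(5,5)
Op 8: place BK@(0,4)
Per-piece attacks for B:
  BK@(0,4): attacks (0,5) (0,3) (1,4) (1,5) (1,3)
  BN@(0,5): attacks (1,3) (2,4)
  BR@(5,5): attacks (5,4) (5,3) (5,2) (5,1) (5,0) (4,5) (3,5) (2,5) (1,5) (0,5) [ray(-1,0) blocked at (0,5)]
B attacks (3,3): no

Answer: no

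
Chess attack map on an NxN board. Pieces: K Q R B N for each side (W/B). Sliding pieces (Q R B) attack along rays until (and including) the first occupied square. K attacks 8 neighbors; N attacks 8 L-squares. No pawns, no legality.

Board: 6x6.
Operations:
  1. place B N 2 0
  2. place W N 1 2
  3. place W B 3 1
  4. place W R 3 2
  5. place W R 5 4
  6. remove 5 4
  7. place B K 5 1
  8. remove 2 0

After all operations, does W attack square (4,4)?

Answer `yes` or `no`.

Answer: no

Derivation:
Op 1: place BN@(2,0)
Op 2: place WN@(1,2)
Op 3: place WB@(3,1)
Op 4: place WR@(3,2)
Op 5: place WR@(5,4)
Op 6: remove (5,4)
Op 7: place BK@(5,1)
Op 8: remove (2,0)
Per-piece attacks for W:
  WN@(1,2): attacks (2,4) (3,3) (0,4) (2,0) (3,1) (0,0)
  WB@(3,1): attacks (4,2) (5,3) (4,0) (2,2) (1,3) (0,4) (2,0)
  WR@(3,2): attacks (3,3) (3,4) (3,5) (3,1) (4,2) (5,2) (2,2) (1,2) [ray(0,-1) blocked at (3,1); ray(-1,0) blocked at (1,2)]
W attacks (4,4): no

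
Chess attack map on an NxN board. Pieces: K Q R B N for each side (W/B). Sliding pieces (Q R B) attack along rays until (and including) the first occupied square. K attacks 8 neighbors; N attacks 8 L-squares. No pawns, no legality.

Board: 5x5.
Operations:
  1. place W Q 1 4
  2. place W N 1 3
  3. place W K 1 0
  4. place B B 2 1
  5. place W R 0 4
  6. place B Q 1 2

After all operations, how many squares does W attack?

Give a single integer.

Op 1: place WQ@(1,4)
Op 2: place WN@(1,3)
Op 3: place WK@(1,0)
Op 4: place BB@(2,1)
Op 5: place WR@(0,4)
Op 6: place BQ@(1,2)
Per-piece attacks for W:
  WR@(0,4): attacks (0,3) (0,2) (0,1) (0,0) (1,4) [ray(1,0) blocked at (1,4)]
  WK@(1,0): attacks (1,1) (2,0) (0,0) (2,1) (0,1)
  WN@(1,3): attacks (3,4) (2,1) (3,2) (0,1)
  WQ@(1,4): attacks (1,3) (2,4) (3,4) (4,4) (0,4) (2,3) (3,2) (4,1) (0,3) [ray(0,-1) blocked at (1,3); ray(-1,0) blocked at (0,4)]
Union (16 distinct): (0,0) (0,1) (0,2) (0,3) (0,4) (1,1) (1,3) (1,4) (2,0) (2,1) (2,3) (2,4) (3,2) (3,4) (4,1) (4,4)

Answer: 16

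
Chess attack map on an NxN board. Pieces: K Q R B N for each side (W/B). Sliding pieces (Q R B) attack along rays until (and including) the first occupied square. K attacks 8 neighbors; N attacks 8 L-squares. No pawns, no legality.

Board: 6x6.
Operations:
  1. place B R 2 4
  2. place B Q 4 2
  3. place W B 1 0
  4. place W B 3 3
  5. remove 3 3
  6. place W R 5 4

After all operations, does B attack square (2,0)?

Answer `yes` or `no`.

Answer: yes

Derivation:
Op 1: place BR@(2,4)
Op 2: place BQ@(4,2)
Op 3: place WB@(1,0)
Op 4: place WB@(3,3)
Op 5: remove (3,3)
Op 6: place WR@(5,4)
Per-piece attacks for B:
  BR@(2,4): attacks (2,5) (2,3) (2,2) (2,1) (2,0) (3,4) (4,4) (5,4) (1,4) (0,4) [ray(1,0) blocked at (5,4)]
  BQ@(4,2): attacks (4,3) (4,4) (4,5) (4,1) (4,0) (5,2) (3,2) (2,2) (1,2) (0,2) (5,3) (5,1) (3,3) (2,4) (3,1) (2,0) [ray(-1,1) blocked at (2,4)]
B attacks (2,0): yes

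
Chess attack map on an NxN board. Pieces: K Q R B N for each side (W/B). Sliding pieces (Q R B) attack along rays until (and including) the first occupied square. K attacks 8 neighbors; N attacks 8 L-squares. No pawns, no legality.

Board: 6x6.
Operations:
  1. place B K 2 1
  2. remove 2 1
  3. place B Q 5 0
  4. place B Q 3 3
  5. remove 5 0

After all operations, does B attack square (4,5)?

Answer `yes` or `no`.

Answer: no

Derivation:
Op 1: place BK@(2,1)
Op 2: remove (2,1)
Op 3: place BQ@(5,0)
Op 4: place BQ@(3,3)
Op 5: remove (5,0)
Per-piece attacks for B:
  BQ@(3,3): attacks (3,4) (3,5) (3,2) (3,1) (3,0) (4,3) (5,3) (2,3) (1,3) (0,3) (4,4) (5,5) (4,2) (5,1) (2,4) (1,5) (2,2) (1,1) (0,0)
B attacks (4,5): no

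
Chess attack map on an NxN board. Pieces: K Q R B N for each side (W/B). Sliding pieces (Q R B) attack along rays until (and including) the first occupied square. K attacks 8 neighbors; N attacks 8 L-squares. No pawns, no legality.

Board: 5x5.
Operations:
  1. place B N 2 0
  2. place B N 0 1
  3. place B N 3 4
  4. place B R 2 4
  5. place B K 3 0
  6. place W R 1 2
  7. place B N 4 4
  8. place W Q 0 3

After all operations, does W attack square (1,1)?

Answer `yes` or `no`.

Op 1: place BN@(2,0)
Op 2: place BN@(0,1)
Op 3: place BN@(3,4)
Op 4: place BR@(2,4)
Op 5: place BK@(3,0)
Op 6: place WR@(1,2)
Op 7: place BN@(4,4)
Op 8: place WQ@(0,3)
Per-piece attacks for W:
  WQ@(0,3): attacks (0,4) (0,2) (0,1) (1,3) (2,3) (3,3) (4,3) (1,4) (1,2) [ray(0,-1) blocked at (0,1); ray(1,-1) blocked at (1,2)]
  WR@(1,2): attacks (1,3) (1,4) (1,1) (1,0) (2,2) (3,2) (4,2) (0,2)
W attacks (1,1): yes

Answer: yes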